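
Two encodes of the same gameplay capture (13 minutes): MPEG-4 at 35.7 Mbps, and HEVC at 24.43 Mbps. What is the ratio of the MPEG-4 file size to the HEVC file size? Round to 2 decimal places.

1.46

13 min = 780 s
MPEG-4: 35.700 Mbps × 780 s = 27846.0 Mb = 3.481 GB.
HEVC: 24.430 Mbps × 780 s = 19055.4 Mb = 2.382 GB.
Ratio: 3.481 / 2.382 = 1.461.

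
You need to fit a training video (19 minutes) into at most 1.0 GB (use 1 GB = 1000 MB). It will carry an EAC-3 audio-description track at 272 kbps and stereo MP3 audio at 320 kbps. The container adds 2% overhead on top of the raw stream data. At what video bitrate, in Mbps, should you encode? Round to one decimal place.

6.3 Mbps

Budget: 1.0 GB = 8000.0 Mb.
Stream payload after overhead: 8000.0 / 1.02 = 7843.1 Mb.
19 min = 1140 s
Total bitrate budget: 7843.1 Mb / 1140 s = 6.880 Mbps.
Audio total: 272 + 320 = 592 kbps = 0.592 Mbps.
Video: 6.880 − 0.592 = 6.288 Mbps.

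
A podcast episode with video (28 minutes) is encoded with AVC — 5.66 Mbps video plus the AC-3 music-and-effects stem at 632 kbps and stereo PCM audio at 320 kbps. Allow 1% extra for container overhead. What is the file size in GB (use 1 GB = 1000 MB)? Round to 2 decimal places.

28 min = 1680 s
Audio total: 632 + 320 = 952 kbps = 0.952 Mbps.
Total bitrate: 5.66 + 0.952 = 6.612 Mbps.
Stream data: 6.612 Mbps × 1680 s = 11108.2 Mb.
With 1% container overhead: ×1.01.
11,219 Mb ÷ 8 = 1,402 MB → 1.402 GB.

1.40 GB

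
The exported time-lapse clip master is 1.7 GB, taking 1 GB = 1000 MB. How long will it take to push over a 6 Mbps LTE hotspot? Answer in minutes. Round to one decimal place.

37.8 minutes

File: 1.7 GB = 13600.0 Mb.
At 6 Mbps: 13600.0 / 6 = 2266.7 s ≈ 37.8 minutes.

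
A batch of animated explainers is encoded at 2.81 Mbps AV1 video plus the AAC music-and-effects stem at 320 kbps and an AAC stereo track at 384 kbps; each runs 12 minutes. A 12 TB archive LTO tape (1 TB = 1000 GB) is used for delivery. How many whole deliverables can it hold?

12 min = 720 s
Audio total: 320 + 384 = 704 kbps = 0.704 Mbps.
Total bitrate: 3.514 Mbps.
Per item: 3.514 Mbps × 720 s = 2,530 Mb = 316.3 MB.
Capacity: 12 TB = 96,000,000 Mb; 37943.46 items → 37943 complete.

37943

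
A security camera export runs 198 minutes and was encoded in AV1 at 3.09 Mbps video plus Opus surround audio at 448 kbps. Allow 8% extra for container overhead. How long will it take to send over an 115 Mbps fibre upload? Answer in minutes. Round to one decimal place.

6.6 minutes

198 min = 11880 s
Audio: 448 kbps = 0.448 Mbps.
Total bitrate: 3.538 Mbps.
File: 3.538 Mbps × 11880 s = 42031.4 Mb.
With 8% container overhead: ×1.08. → 45394.0 Mb.
At 115 Mbps: 45394.0 / 115 = 394.7 s ≈ 6.58 minutes.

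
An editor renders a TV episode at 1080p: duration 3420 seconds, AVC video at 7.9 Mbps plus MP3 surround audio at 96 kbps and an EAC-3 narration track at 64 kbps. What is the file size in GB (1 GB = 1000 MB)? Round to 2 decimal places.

Audio total: 96 + 64 = 160 kbps = 0.160 Mbps.
Total bitrate: 7.9 + 0.160 = 8.060 Mbps.
Stream data: 8.060 Mbps × 3420 s = 27565.2 Mb.
27,565 Mb ÷ 8 = 3,446 MB → 3.446 GB.

3.45 GB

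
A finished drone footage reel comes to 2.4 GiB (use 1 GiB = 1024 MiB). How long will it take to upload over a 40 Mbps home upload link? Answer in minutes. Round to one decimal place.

File: 2.4 GiB = 20615.8 Mb.
At 40 Mbps: 20615.8 / 40 = 515.4 s ≈ 8.59 minutes.

8.6 minutes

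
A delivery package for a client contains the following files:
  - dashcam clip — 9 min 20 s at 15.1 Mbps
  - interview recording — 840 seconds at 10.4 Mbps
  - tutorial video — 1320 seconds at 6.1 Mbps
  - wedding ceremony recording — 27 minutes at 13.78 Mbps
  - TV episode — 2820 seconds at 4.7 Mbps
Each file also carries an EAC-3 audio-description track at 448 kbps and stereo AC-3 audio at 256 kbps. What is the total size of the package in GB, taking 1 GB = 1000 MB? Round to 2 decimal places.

8.23 GB

Audio total: 448 + 256 = 704 kbps = 0.704 Mbps.
dashcam clip: 15.804 Mbps × 560 s = 8850.2 Mb
interview recording: 11.104 Mbps × 840 s = 9327.4 Mb
tutorial video: 6.804 Mbps × 1320 s = 8981.3 Mb
wedding ceremony recording: 14.484 Mbps × 1620 s = 23464.1 Mb
TV episode: 5.404 Mbps × 2820 s = 15239.3 Mb
Total: 65862.2 Mb = 8232.8 MB.
= 8.233 GB.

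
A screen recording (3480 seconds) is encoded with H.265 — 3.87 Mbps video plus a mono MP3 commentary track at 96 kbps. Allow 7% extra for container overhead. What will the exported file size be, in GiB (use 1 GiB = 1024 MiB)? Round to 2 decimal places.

Audio: 96 kbps = 0.096 Mbps.
Total bitrate: 3.87 + 0.096 = 3.966 Mbps.
Stream data: 3.966 Mbps × 3480 s = 13801.7 Mb.
With 7% container overhead: ×1.07.
14,768 Mb = 1,845,974,700 bytes ÷ 1,073,741,824 = 1.719 GiB.

1.72 GiB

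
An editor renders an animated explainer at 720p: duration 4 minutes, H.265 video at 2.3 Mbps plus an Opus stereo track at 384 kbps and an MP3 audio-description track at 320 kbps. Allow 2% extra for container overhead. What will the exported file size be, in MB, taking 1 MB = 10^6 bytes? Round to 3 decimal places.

4 min = 240 s
Audio total: 384 + 320 = 704 kbps = 0.704 Mbps.
Total bitrate: 2.3 + 0.704 = 3.004 Mbps.
Stream data: 3.004 Mbps × 240 s = 721.0 Mb.
With 2% container overhead: ×1.02.
735.4 Mb ÷ 8 = 91.92 MB → 91.92 MB.

91.922 MB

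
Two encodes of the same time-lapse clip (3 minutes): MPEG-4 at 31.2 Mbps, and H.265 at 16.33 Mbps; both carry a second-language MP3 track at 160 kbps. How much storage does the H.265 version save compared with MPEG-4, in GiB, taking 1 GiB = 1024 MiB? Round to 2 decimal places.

3 min = 180 s
Audio: 160 kbps = 0.160 Mbps.
MPEG-4: 31.360 Mbps × 180 s = 5644.8 Mb = 0.657 GiB.
H.265: 16.490 Mbps × 180 s = 2968.2 Mb = 0.346 GiB.
Saving: 0.657 − 0.346 = 0.312 GiB.

0.31 GiB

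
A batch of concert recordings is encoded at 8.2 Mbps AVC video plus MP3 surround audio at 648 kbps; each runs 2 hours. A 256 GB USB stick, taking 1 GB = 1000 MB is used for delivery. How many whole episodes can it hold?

32

2 h = 7200 s
Audio: 648 kbps = 0.648 Mbps.
Total bitrate: 8.848 Mbps.
Per item: 8.848 Mbps × 7200 s = 63,706 Mb = 7,963 MB.
Capacity: 256 GB = 2,048,000 Mb; 32.15 items → 32 complete.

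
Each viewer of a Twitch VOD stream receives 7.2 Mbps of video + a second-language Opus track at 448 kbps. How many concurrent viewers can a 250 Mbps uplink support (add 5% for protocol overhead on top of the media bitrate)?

31

Audio: 448 kbps = 0.448 Mbps.
Per-viewer media rate: 7.648 Mbps.
On the wire with 5% overhead: 8.030 Mbps.
250 Mbps = 250.0 Mbps; 250.0 / 8.030 = 31.13 → 31 viewers.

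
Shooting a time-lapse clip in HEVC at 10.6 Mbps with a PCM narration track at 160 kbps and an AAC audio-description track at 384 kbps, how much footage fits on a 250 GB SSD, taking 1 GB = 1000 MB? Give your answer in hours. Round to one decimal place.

Audio total: 160 + 384 = 544 kbps = 0.544 Mbps.
Total bitrate: 10.6 + 0.544 = 11.144 Mbps.
Capacity: 250 GB = 2,000,000 Mb.
Recording time: 2,000,000 / 11.144 = 179,469 s ≈ 49.9 hours.

49.9 hours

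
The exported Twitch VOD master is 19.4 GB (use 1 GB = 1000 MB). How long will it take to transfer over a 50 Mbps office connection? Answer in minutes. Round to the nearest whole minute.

File: 19.4 GB = 155200.0 Mb.
At 50 Mbps: 155200.0 / 50 = 3104.0 s ≈ 51.7 minutes.

52 minutes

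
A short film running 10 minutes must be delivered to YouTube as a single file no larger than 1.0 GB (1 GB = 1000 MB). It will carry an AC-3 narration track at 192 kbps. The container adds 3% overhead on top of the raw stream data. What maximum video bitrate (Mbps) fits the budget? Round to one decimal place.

12.8 Mbps

Budget: 1.0 GB = 8000.0 Mb.
Stream payload after overhead: 8000.0 / 1.03 = 7767.0 Mb.
10 min = 600 s
Total bitrate budget: 7767.0 Mb / 600 s = 12.945 Mbps.
Audio: 192 kbps = 0.192 Mbps.
Video: 12.945 − 0.192 = 12.753 Mbps.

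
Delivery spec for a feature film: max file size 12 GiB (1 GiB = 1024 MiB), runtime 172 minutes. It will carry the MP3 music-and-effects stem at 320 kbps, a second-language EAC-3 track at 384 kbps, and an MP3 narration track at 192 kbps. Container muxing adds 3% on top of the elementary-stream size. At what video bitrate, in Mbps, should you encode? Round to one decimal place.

Budget: 12 GiB = 103079.2 Mb.
Stream payload after overhead: 103079.2 / 1.03 = 100076.9 Mb.
172 min = 10320 s
Total bitrate budget: 100076.9 Mb / 10320 s = 9.697 Mbps.
Audio total: 320 + 384 + 192 = 896 kbps = 0.896 Mbps.
Video: 9.697 − 0.896 = 8.801 Mbps.

8.8 Mbps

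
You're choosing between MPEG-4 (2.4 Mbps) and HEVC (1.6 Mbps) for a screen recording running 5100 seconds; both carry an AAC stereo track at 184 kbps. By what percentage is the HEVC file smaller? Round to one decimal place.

Audio: 184 kbps = 0.184 Mbps.
MPEG-4: 2.584 Mbps × 5100 s = 13178.4 Mb = 1.647 GB.
HEVC: 1.784 Mbps × 5100 s = 9098.4 Mb = 1.137 GB.
Reduction: (1 − 1.137/1.647) × 100 = 30.96%.

31.0%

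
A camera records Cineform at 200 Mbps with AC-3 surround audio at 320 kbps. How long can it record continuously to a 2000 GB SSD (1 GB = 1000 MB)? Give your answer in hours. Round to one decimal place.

22.2 hours

Audio: 320 kbps = 0.320 Mbps.
Total bitrate: 200 + 0.320 = 200.320 Mbps.
Capacity: 2000 GB = 16,000,000 Mb.
Recording time: 16,000,000 / 200.320 = 79,872 s ≈ 22.2 hours.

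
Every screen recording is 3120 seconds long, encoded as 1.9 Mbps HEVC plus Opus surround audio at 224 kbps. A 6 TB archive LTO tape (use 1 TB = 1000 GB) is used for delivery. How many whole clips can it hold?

7243

Audio: 224 kbps = 0.224 Mbps.
Total bitrate: 2.124 Mbps.
Per item: 2.124 Mbps × 3120 s = 6,627 Mb = 828.4 MB.
Capacity: 6 TB = 48,000,000 Mb; 7243.23 items → 7243 complete.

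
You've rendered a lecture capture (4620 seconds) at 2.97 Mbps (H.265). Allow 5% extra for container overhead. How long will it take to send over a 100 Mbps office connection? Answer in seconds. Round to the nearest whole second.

File: 2.970 Mbps × 4620 s = 13721.4 Mb.
With 5% container overhead: ×1.05. → 14407.5 Mb.
At 100 Mbps: 14407.5 / 100 = 144.1 s ≈ 144 seconds.

144 seconds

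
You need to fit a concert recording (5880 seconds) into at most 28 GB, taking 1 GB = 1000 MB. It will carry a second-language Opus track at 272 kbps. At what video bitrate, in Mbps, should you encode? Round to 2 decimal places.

37.82 Mbps

Budget: 28 GB = 224000.0 Mb.
Total bitrate budget: 224000.0 Mb / 5880 s = 38.095 Mbps.
Audio: 272 kbps = 0.272 Mbps.
Video: 38.095 − 0.272 = 37.823 Mbps.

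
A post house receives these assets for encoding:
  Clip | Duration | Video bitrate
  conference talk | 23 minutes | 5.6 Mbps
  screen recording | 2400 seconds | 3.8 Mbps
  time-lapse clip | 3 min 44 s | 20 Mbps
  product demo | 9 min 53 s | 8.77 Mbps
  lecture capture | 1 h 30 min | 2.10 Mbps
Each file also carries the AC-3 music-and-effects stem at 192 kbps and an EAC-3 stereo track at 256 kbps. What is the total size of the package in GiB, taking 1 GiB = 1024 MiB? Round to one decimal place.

4.9 GiB

Audio total: 192 + 256 = 448 kbps = 0.448 Mbps.
conference talk: 6.048 Mbps × 1380 s = 8346.2 Mb
screen recording: 4.248 Mbps × 2400 s = 10195.2 Mb
time-lapse clip: 20.448 Mbps × 224 s = 4580.4 Mb
product demo: 9.218 Mbps × 593 s = 5466.3 Mb
lecture capture: 2.548 Mbps × 5400 s = 13759.2 Mb
Total: 42347.3 Mb = 5293.4 MB.
= 4.930 GiB.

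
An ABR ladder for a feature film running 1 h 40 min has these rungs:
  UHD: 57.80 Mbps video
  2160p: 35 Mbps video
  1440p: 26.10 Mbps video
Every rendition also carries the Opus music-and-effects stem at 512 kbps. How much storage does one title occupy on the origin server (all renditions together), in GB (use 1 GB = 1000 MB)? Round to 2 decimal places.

1 h 40 min = 100 min = 6000 s
Audio: 512 kbps = 0.512 Mbps.
Sum of rendition bitrates: (57.80+0.512) + (35+0.512) + (26.10+0.512) = 120.436 Mbps.
× 6000 s = 722,616 Mb = 90,327 MB = 90.33 GB.

90.33 GB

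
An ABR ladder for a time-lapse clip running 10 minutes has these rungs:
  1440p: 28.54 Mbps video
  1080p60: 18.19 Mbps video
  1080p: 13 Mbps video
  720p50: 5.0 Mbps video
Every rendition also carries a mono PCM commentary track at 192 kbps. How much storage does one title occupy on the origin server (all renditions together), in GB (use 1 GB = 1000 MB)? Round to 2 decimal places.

10 min = 600 s
Audio: 192 kbps = 0.192 Mbps.
Sum of rendition bitrates: (28.54+0.192) + (18.19+0.192) + (13+0.192) + (5.0+0.192) = 65.498 Mbps.
× 600 s = 39,299 Mb = 4,912 MB = 4.912 GB.

4.91 GB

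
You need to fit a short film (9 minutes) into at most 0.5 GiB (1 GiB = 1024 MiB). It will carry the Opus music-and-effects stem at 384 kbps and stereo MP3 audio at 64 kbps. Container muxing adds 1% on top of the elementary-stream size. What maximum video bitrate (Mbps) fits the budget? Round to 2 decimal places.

Budget: 0.5 GiB = 4295.0 Mb.
Stream payload after overhead: 4295.0 / 1.01 = 4252.4 Mb.
9 min = 540 s
Total bitrate budget: 4252.4 Mb / 540 s = 7.875 Mbps.
Audio total: 384 + 64 = 448 kbps = 0.448 Mbps.
Video: 7.875 − 0.448 = 7.427 Mbps.

7.43 Mbps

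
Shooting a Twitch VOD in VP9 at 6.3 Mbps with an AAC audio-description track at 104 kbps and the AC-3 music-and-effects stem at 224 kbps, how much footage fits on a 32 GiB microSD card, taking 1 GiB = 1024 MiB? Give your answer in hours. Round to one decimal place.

11.5 hours

Audio total: 104 + 224 = 328 kbps = 0.328 Mbps.
Total bitrate: 6.3 + 0.328 = 6.628 Mbps.
Capacity: 32 GiB = 274,878 Mb.
Recording time: 274,878 / 6.628 = 41,472 s ≈ 11.5 hours.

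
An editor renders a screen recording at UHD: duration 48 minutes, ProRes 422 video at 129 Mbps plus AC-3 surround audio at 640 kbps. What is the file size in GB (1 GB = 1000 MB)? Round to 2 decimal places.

48 min = 2880 s
Audio: 640 kbps = 0.640 Mbps.
Total bitrate: 129 + 0.640 = 129.640 Mbps.
Stream data: 129.640 Mbps × 2880 s = 373363.2 Mb.
373,363 Mb ÷ 8 = 46,670 MB → 46.67 GB.

46.67 GB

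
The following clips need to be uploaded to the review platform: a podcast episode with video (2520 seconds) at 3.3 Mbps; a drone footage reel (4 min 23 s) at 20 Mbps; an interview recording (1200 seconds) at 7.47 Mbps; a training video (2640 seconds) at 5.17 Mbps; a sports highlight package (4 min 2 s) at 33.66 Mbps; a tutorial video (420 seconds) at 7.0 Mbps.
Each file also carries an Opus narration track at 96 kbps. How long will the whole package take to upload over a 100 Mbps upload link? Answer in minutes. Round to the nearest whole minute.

Audio: 96 kbps = 0.096 Mbps.
podcast episode with video: 3.396 Mbps × 2520 s = 8557.9 Mb
drone footage reel: 20.096 Mbps × 263 s = 5285.2 Mb
interview recording: 7.566 Mbps × 1200 s = 9079.2 Mb
training video: 5.266 Mbps × 2640 s = 13902.2 Mb
sports highlight package: 33.756 Mbps × 242 s = 8169.0 Mb
tutorial video: 7.096 Mbps × 420 s = 2980.3 Mb
Total: 47973.9 Mb = 5996.7 MB.
At 100 Mbps: 47973.9 / 100 = 480 s ≈ 8 minutes.

8 minutes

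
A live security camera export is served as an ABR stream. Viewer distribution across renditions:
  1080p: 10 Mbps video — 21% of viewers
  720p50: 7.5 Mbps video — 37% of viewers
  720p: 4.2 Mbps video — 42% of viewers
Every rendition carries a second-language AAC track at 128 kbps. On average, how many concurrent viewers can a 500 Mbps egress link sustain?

73

Audio: 128 kbps = 0.128 Mbps.
Average per-viewer bitrate: 0.21×10.128 + 0.37×7.628 + 0.42×4.328 = 6.767 Mbps.
500 Mbps = 500.0 Mbps; 500.0 / 6.767 = 73.89 → 73.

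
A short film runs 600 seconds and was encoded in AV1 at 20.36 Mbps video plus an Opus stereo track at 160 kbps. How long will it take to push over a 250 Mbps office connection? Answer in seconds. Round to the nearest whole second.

Audio: 160 kbps = 0.160 Mbps.
Total bitrate: 20.520 Mbps.
File: 20.520 Mbps × 600 s = 12312.0 Mb.
At 250 Mbps: 12312.0 / 250 = 49.2 s ≈ 49.2 seconds.

49 seconds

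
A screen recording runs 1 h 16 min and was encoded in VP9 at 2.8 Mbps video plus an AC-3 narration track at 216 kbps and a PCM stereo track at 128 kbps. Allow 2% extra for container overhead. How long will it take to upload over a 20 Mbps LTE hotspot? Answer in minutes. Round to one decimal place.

12.2 minutes

1 h 16 min = 76 min = 4560 s
Audio total: 216 + 128 = 344 kbps = 0.344 Mbps.
Total bitrate: 3.144 Mbps.
File: 3.144 Mbps × 4560 s = 14336.6 Mb.
With 2% container overhead: ×1.02. → 14623.4 Mb.
At 20 Mbps: 14623.4 / 20 = 731.2 s ≈ 12.2 minutes.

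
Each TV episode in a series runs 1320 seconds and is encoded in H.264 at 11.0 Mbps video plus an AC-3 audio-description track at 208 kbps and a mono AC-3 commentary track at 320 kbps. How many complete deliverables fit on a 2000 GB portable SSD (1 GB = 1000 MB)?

1051

Audio total: 208 + 320 = 528 kbps = 0.528 Mbps.
Total bitrate: 11.528 Mbps.
Per item: 11.528 Mbps × 1320 s = 15,217 Mb = 1,902 MB.
Capacity: 2000 GB = 16,000,000 Mb; 1051.46 items → 1051 complete.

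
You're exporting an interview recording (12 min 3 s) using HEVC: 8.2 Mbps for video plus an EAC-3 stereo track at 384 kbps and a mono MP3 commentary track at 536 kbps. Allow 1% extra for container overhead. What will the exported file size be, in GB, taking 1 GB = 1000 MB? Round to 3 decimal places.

12 min 3 s = 723 s
Audio total: 384 + 536 = 920 kbps = 0.920 Mbps.
Total bitrate: 8.2 + 0.920 = 9.120 Mbps.
Stream data: 9.120 Mbps × 723 s = 6593.8 Mb.
With 1% container overhead: ×1.01.
6,660 Mb ÷ 8 = 832.5 MB → 0.8325 GB.

0.832 GB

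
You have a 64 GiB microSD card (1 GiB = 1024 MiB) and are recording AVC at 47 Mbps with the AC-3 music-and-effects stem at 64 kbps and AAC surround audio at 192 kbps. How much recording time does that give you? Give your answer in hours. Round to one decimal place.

3.2 hours

Audio total: 64 + 192 = 256 kbps = 0.256 Mbps.
Total bitrate: 47 + 0.256 = 47.256 Mbps.
Capacity: 64 GiB = 549,756 Mb.
Recording time: 549,756 / 47.256 = 11,634 s ≈ 3.23 hours.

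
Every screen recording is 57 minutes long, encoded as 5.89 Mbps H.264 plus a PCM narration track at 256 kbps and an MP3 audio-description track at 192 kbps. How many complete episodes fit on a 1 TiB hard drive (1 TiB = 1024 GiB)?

57 min = 3420 s
Audio total: 256 + 192 = 448 kbps = 0.448 Mbps.
Total bitrate: 6.338 Mbps.
Per item: 6.338 Mbps × 3420 s = 21,676 Mb = 2,709 MB.
Capacity: 1 TiB = 8,796,093 Mb; 405.80 items → 405 complete.

405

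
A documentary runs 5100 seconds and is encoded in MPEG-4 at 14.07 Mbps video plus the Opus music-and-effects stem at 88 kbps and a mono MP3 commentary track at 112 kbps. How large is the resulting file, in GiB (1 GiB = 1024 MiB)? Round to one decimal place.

8.5 GiB

Audio total: 88 + 112 = 200 kbps = 0.200 Mbps.
Total bitrate: 14.07 + 0.200 = 14.270 Mbps.
Stream data: 14.270 Mbps × 5100 s = 72777.0 Mb.
72,777 Mb = 9,097,125,000 bytes ÷ 1,073,741,824 = 8.472 GiB.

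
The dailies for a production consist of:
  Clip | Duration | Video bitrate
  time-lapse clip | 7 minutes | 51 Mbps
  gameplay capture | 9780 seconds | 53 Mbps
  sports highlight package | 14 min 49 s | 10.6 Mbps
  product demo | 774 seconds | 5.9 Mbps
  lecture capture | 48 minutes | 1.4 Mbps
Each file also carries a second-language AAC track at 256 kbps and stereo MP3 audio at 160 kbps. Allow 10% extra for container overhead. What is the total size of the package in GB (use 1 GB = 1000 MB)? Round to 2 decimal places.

77.54 GB

Audio total: 256 + 160 = 416 kbps = 0.416 Mbps.
time-lapse clip: 51.416 Mbps × 420 s × 1.10 = 23754.2 Mb
gameplay capture: 53.416 Mbps × 9780 s × 1.10 = 574649.3 Mb
sports highlight package: 11.016 Mbps × 889 s × 1.10 = 10772.5 Mb
product demo: 6.316 Mbps × 774 s × 1.10 = 5377.4 Mb
lecture capture: 1.816 Mbps × 2880 s × 1.10 = 5753.1 Mb
Total: 620306.6 Mb = 77538.3 MB.
= 77.54 GB.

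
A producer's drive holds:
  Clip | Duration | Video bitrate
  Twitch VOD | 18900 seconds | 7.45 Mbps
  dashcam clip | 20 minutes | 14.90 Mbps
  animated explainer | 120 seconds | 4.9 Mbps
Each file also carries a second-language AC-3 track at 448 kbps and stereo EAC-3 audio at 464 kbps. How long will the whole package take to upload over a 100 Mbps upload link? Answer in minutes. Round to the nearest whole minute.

30 minutes

Audio total: 448 + 464 = 912 kbps = 0.912 Mbps.
Twitch VOD: 8.362 Mbps × 18900 s = 158041.8 Mb
dashcam clip: 15.812 Mbps × 1200 s = 18974.4 Mb
animated explainer: 5.812 Mbps × 120 s = 697.4 Mb
Total: 177713.6 Mb = 22214.2 MB.
At 100 Mbps: 177713.6 / 100 = 1777 s ≈ 29.6 minutes.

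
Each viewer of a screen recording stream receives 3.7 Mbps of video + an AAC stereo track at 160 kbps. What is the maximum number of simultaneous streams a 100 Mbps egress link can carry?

Audio: 160 kbps = 0.160 Mbps.
Per-viewer media rate: 3.860 Mbps.
100 Mbps = 100.0 Mbps; 100.0 / 3.860 = 25.91 → 25 viewers.

25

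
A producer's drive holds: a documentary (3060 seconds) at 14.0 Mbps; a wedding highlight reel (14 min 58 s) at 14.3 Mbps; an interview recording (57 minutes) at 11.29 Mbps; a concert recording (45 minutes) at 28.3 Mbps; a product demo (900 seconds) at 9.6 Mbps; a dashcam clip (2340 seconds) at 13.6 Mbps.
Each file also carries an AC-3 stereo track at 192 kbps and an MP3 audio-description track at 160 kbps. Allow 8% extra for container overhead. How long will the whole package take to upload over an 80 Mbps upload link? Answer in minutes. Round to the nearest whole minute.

Audio total: 192 + 160 = 352 kbps = 0.352 Mbps.
documentary: 14.352 Mbps × 3060 s × 1.08 = 47430.5 Mb
wedding highlight reel: 14.652 Mbps × 898 s × 1.08 = 14210.1 Mb
interview recording: 11.642 Mbps × 3420 s × 1.08 = 43000.9 Mb
concert recording: 28.652 Mbps × 2700 s × 1.08 = 83549.2 Mb
product demo: 9.952 Mbps × 900 s × 1.08 = 9673.3 Mb
dashcam clip: 13.952 Mbps × 2340 s × 1.08 = 35259.5 Mb
Total: 233123.5 Mb = 29140.4 MB.
At 80 Mbps: 233123.5 / 80 = 2914 s ≈ 48.6 minutes.

49 minutes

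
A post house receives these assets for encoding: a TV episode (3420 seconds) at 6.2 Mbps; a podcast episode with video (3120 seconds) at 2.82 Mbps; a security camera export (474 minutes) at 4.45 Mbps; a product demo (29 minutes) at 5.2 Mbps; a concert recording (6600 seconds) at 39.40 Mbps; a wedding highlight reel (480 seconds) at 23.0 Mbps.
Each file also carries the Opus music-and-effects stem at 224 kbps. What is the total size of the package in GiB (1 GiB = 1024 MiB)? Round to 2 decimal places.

Audio: 224 kbps = 0.224 Mbps.
TV episode: 6.424 Mbps × 3420 s = 21970.1 Mb
podcast episode with video: 3.044 Mbps × 3120 s = 9497.3 Mb
security camera export: 4.674 Mbps × 28440 s = 132928.6 Mb
product demo: 5.424 Mbps × 1740 s = 9437.8 Mb
concert recording: 39.624 Mbps × 6600 s = 261518.4 Mb
wedding highlight reel: 23.224 Mbps × 480 s = 11147.5 Mb
Total: 446499.6 Mb = 55812.4 MB.
= 51.98 GiB.

51.98 GiB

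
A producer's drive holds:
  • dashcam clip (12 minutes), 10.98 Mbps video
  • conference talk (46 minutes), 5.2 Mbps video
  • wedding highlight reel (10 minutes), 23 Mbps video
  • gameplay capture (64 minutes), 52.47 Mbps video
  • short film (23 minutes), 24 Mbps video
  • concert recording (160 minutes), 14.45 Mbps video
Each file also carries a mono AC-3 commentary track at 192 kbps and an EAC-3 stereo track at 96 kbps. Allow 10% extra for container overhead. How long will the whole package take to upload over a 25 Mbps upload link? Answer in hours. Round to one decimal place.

5.1 hours

Audio total: 192 + 96 = 288 kbps = 0.288 Mbps.
dashcam clip: 11.268 Mbps × 720 s × 1.10 = 8924.3 Mb
conference talk: 5.488 Mbps × 2760 s × 1.10 = 16661.6 Mb
wedding highlight reel: 23.288 Mbps × 600 s × 1.10 = 15370.1 Mb
gameplay capture: 52.758 Mbps × 3840 s × 1.10 = 222849.8 Mb
short film: 24.288 Mbps × 1380 s × 1.10 = 36869.2 Mb
concert recording: 14.738 Mbps × 9600 s × 1.10 = 155633.3 Mb
Total: 456308.2 Mb = 57038.5 MB.
At 25 Mbps: 456308.2 / 25 = 18252 s ≈ 5.07 hours.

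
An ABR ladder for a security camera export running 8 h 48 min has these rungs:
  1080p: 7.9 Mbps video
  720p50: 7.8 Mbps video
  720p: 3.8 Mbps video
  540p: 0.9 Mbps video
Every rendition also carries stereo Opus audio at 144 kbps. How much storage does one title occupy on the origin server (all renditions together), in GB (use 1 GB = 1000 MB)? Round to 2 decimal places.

83.06 GB

8 h 48 min = 528 min = 31680 s
Audio: 144 kbps = 0.144 Mbps.
Sum of rendition bitrates: (7.9+0.144) + (7.8+0.144) + (3.8+0.144) + (0.9+0.144) = 20.976 Mbps.
× 31680 s = 664,520 Mb = 83,065 MB = 83.06 GB.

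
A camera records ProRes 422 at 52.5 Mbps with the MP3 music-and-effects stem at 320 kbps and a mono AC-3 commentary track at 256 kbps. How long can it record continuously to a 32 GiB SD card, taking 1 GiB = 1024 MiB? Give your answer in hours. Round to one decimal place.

Audio total: 320 + 256 = 576 kbps = 0.576 Mbps.
Total bitrate: 52.5 + 0.576 = 53.076 Mbps.
Capacity: 32 GiB = 274,878 Mb.
Recording time: 274,878 / 53.076 = 5,179 s ≈ 1.44 hours.

1.4 hours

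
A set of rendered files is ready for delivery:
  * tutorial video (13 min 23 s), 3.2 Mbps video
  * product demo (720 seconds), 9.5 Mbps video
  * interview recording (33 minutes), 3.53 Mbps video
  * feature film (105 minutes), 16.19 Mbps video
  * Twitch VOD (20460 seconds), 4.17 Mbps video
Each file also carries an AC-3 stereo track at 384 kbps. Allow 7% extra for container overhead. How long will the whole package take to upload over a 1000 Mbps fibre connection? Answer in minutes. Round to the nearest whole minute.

4 minutes

Audio: 384 kbps = 0.384 Mbps.
tutorial video: 3.584 Mbps × 803 s × 1.07 = 3079.4 Mb
product demo: 9.884 Mbps × 720 s × 1.07 = 7614.6 Mb
interview recording: 3.914 Mbps × 1980 s × 1.07 = 8292.2 Mb
feature film: 16.574 Mbps × 6300 s × 1.07 = 111725.3 Mb
Twitch VOD: 4.554 Mbps × 20460 s × 1.07 = 99697.1 Mb
Total: 230408.7 Mb = 28801.1 MB.
At 1000 Mbps: 230408.7 / 1000 = 230 s ≈ 3.84 minutes.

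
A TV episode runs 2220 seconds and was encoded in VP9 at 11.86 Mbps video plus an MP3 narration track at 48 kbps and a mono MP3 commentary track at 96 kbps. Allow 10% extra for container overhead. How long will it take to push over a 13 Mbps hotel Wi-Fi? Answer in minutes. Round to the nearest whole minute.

Audio total: 48 + 96 = 144 kbps = 0.144 Mbps.
Total bitrate: 12.004 Mbps.
File: 12.004 Mbps × 2220 s = 26648.9 Mb.
With 10% container overhead: ×1.10. → 29313.8 Mb.
At 13 Mbps: 29313.8 / 13 = 2254.9 s ≈ 37.6 minutes.

38 minutes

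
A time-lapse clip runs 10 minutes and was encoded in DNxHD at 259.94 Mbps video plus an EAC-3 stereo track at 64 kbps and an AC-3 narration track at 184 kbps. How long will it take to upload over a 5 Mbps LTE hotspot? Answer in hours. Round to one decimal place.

8.7 hours

10 min = 600 s
Audio total: 64 + 184 = 248 kbps = 0.248 Mbps.
Total bitrate: 260.188 Mbps.
File: 260.188 Mbps × 600 s = 156112.8 Mb.
At 5 Mbps: 156112.8 / 5 = 31222.6 s ≈ 8.67 hours.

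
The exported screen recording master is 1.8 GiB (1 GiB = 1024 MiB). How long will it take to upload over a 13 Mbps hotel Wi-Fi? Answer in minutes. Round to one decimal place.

File: 1.8 GiB = 15461.9 Mb.
At 13 Mbps: 15461.9 / 13 = 1189.4 s ≈ 19.8 minutes.

19.8 minutes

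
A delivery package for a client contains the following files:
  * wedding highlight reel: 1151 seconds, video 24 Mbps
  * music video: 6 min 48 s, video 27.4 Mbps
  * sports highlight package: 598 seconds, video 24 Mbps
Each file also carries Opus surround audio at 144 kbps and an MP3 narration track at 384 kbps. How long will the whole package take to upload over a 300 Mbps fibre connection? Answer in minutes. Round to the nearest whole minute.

3 minutes

Audio total: 144 + 384 = 528 kbps = 0.528 Mbps.
wedding highlight reel: 24.528 Mbps × 1151 s = 28231.7 Mb
music video: 27.928 Mbps × 408 s = 11394.6 Mb
sports highlight package: 24.528 Mbps × 598 s = 14667.7 Mb
Total: 54294.1 Mb = 6786.8 MB.
At 300 Mbps: 54294.1 / 300 = 181 s ≈ 3.02 minutes.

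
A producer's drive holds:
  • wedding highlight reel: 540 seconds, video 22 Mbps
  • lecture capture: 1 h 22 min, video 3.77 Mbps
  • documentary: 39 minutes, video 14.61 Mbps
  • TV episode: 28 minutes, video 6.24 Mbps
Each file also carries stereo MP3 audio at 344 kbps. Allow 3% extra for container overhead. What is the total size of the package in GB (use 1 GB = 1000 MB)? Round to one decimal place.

Audio: 344 kbps = 0.344 Mbps.
wedding highlight reel: 22.344 Mbps × 540 s × 1.03 = 12427.7 Mb
lecture capture: 4.114 Mbps × 4920 s × 1.03 = 20848.1 Mb
documentary: 14.954 Mbps × 2340 s × 1.03 = 36042.1 Mb
TV episode: 6.584 Mbps × 1680 s × 1.03 = 11393.0 Mb
Total: 80710.9 Mb = 10088.9 MB.
= 10.09 GB.

10.1 GB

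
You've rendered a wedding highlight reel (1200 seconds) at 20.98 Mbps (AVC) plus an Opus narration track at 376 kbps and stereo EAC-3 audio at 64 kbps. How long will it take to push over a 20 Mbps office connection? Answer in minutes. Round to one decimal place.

Audio total: 376 + 64 = 440 kbps = 0.440 Mbps.
Total bitrate: 21.420 Mbps.
File: 21.420 Mbps × 1200 s = 25704.0 Mb.
At 20 Mbps: 25704.0 / 20 = 1285.2 s ≈ 21.4 minutes.

21.4 minutes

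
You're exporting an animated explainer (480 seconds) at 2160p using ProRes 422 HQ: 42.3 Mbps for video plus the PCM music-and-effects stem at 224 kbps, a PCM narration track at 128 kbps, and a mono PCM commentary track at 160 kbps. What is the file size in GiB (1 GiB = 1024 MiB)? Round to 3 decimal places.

Audio total: 224 + 128 + 160 = 512 kbps = 0.512 Mbps.
Total bitrate: 42.3 + 0.512 = 42.812 Mbps.
Stream data: 42.812 Mbps × 480 s = 20549.8 Mb.
20,550 Mb = 2,568,720,000 bytes ÷ 1,073,741,824 = 2.392 GiB.

2.392 GiB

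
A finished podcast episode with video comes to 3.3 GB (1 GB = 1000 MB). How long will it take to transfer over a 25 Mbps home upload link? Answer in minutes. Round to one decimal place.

17.6 minutes

File: 3.3 GB = 26400.0 Mb.
At 25 Mbps: 26400.0 / 25 = 1056.0 s ≈ 17.6 minutes.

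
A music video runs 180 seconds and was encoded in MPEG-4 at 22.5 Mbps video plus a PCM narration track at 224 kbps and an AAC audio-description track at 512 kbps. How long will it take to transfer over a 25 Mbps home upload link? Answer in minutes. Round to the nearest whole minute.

3 minutes

Audio total: 224 + 512 = 736 kbps = 0.736 Mbps.
Total bitrate: 23.236 Mbps.
File: 23.236 Mbps × 180 s = 4182.5 Mb.
At 25 Mbps: 4182.5 / 25 = 167.3 s ≈ 2.79 minutes.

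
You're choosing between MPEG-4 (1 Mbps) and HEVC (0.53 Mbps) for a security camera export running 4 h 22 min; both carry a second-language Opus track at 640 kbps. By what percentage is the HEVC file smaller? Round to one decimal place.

28.7%

4 h 22 min = 262 min = 15720 s
Audio: 640 kbps = 0.640 Mbps.
MPEG-4: 1.640 Mbps × 15720 s = 25780.8 Mb = 3.223 GB.
HEVC: 1.170 Mbps × 15720 s = 18392.4 Mb = 2.299 GB.
Reduction: (1 − 2.299/3.223) × 100 = 28.66%.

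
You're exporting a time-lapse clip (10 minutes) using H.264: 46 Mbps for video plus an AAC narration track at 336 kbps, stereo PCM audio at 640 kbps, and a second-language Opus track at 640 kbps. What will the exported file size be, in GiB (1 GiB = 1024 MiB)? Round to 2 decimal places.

3.33 GiB

10 min = 600 s
Audio total: 336 + 640 + 640 = 1616 kbps = 1.616 Mbps.
Total bitrate: 46 + 1.616 = 47.616 Mbps.
Stream data: 47.616 Mbps × 600 s = 28569.6 Mb.
28,570 Mb = 3,571,200,000 bytes ÷ 1,073,741,824 = 3.326 GiB.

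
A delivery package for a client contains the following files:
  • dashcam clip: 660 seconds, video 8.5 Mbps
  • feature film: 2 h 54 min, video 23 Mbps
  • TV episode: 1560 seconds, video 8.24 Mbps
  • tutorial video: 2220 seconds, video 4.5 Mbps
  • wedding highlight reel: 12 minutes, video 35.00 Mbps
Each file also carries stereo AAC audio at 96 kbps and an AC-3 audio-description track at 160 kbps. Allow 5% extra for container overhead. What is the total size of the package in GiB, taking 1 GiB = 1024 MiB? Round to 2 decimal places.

36.40 GiB

Audio total: 96 + 160 = 256 kbps = 0.256 Mbps.
dashcam clip: 8.756 Mbps × 660 s × 1.05 = 6067.9 Mb
feature film: 23.256 Mbps × 10440 s × 1.05 = 254932.3 Mb
TV episode: 8.496 Mbps × 1560 s × 1.05 = 13916.4 Mb
tutorial video: 4.756 Mbps × 2220 s × 1.05 = 11086.2 Mb
wedding highlight reel: 35.256 Mbps × 720 s × 1.05 = 26653.5 Mb
Total: 312656.4 Mb = 39082.1 MB.
= 36.40 GiB.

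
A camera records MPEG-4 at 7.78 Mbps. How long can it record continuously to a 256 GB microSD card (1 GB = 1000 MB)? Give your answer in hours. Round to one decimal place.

Capacity: 256 GB = 2,048,000 Mb.
Recording time: 2,048,000 / 7.780 = 263,239 s ≈ 73.1 hours.

73.1 hours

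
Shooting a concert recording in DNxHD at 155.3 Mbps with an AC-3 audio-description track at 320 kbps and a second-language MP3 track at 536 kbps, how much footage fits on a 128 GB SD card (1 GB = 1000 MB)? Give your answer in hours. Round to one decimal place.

Audio total: 320 + 536 = 856 kbps = 0.856 Mbps.
Total bitrate: 155.3 + 0.856 = 156.156 Mbps.
Capacity: 128 GB = 1,024,000 Mb.
Recording time: 1,024,000 / 156.156 = 6,558 s ≈ 1.82 hours.

1.8 hours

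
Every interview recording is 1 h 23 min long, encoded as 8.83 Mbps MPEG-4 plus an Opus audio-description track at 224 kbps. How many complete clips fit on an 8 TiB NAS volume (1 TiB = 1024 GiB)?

1 h 23 min = 83 min = 4980 s
Audio: 224 kbps = 0.224 Mbps.
Total bitrate: 9.054 Mbps.
Per item: 9.054 Mbps × 4980 s = 45,089 Mb = 5,636 MB.
Capacity: 8 TiB = 70,368,744 Mb; 1560.67 items → 1560 complete.

1560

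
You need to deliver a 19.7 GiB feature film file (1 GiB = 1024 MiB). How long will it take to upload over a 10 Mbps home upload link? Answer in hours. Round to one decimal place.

File: 19.7 GiB = 169221.7 Mb.
At 10 Mbps: 169221.7 / 10 = 16922.2 s ≈ 4.7 hours.

4.7 hours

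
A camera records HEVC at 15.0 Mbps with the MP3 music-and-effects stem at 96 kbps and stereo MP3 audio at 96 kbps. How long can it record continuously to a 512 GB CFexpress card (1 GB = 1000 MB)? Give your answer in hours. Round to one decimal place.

Audio total: 96 + 96 = 192 kbps = 0.192 Mbps.
Total bitrate: 15.0 + 0.192 = 15.192 Mbps.
Capacity: 512 GB = 4,096,000 Mb.
Recording time: 4,096,000 / 15.192 = 269,616 s ≈ 74.9 hours.

74.9 hours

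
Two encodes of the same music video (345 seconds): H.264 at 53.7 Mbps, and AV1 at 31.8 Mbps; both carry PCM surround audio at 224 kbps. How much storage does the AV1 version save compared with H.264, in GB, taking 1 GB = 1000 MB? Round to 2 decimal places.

0.94 GB

Audio: 224 kbps = 0.224 Mbps.
H.264: 53.924 Mbps × 345 s = 18603.8 Mb = 2.325 GB.
AV1: 32.024 Mbps × 345 s = 11048.3 Mb = 1.381 GB.
Saving: 2.325 − 1.381 = 0.944 GB.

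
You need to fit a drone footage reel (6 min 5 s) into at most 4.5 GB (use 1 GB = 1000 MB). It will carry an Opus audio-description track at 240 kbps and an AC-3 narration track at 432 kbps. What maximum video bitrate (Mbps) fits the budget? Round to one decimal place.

Budget: 4.5 GB = 36000.0 Mb.
6 min 5 s = 365 s
Total bitrate budget: 36000.0 Mb / 365 s = 98.630 Mbps.
Audio total: 240 + 432 = 672 kbps = 0.672 Mbps.
Video: 98.630 − 0.672 = 97.958 Mbps.

98.0 Mbps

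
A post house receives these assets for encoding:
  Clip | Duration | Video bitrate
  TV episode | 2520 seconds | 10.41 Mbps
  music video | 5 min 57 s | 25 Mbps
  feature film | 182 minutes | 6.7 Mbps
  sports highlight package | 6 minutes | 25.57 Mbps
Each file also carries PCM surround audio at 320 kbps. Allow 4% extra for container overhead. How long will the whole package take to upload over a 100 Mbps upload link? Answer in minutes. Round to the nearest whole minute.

21 minutes

Audio: 320 kbps = 0.320 Mbps.
TV episode: 10.730 Mbps × 2520 s × 1.04 = 28121.2 Mb
music video: 25.320 Mbps × 357 s × 1.04 = 9400.8 Mb
feature film: 7.020 Mbps × 10920 s × 1.04 = 79724.7 Mb
sports highlight package: 25.890 Mbps × 360 s × 1.04 = 9693.2 Mb
Total: 126939.9 Mb = 15867.5 MB.
At 100 Mbps: 126939.9 / 100 = 1269 s ≈ 21.2 minutes.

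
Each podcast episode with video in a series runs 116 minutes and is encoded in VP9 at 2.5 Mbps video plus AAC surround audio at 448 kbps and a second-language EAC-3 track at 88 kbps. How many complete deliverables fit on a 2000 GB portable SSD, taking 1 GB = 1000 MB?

757

116 min = 6960 s
Audio total: 448 + 88 = 536 kbps = 0.536 Mbps.
Total bitrate: 3.036 Mbps.
Per item: 3.036 Mbps × 6960 s = 21,131 Mb = 2,641 MB.
Capacity: 2000 GB = 16,000,000 Mb; 757.20 items → 757 complete.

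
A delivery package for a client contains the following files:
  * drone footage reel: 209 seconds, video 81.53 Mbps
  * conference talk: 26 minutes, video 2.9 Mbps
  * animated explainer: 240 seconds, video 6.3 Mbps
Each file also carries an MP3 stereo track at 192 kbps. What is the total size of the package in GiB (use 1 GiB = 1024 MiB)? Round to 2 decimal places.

2.73 GiB

Audio: 192 kbps = 0.192 Mbps.
drone footage reel: 81.722 Mbps × 209 s = 17079.9 Mb
conference talk: 3.092 Mbps × 1560 s = 4823.5 Mb
animated explainer: 6.492 Mbps × 240 s = 1558.1 Mb
Total: 23461.5 Mb = 2932.7 MB.
= 2.731 GiB.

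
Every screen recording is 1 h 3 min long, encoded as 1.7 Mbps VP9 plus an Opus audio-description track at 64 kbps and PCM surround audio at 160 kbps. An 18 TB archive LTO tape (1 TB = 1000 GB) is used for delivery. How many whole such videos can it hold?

1 h 3 min = 63 min = 3780 s
Audio total: 64 + 160 = 224 kbps = 0.224 Mbps.
Total bitrate: 1.924 Mbps.
Per item: 1.924 Mbps × 3780 s = 7,273 Mb = 909.1 MB.
Capacity: 18 TB = 144,000,000 Mb; 19800.02 items → 19800 complete.

19800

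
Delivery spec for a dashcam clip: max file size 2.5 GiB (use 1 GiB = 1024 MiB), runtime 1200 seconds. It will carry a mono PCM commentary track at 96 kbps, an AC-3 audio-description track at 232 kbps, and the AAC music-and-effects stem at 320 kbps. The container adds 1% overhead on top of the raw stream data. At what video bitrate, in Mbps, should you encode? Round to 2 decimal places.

17.07 Mbps

Budget: 2.5 GiB = 21474.8 Mb.
Stream payload after overhead: 21474.8 / 1.01 = 21262.2 Mb.
Total bitrate budget: 21262.2 Mb / 1200 s = 17.719 Mbps.
Audio total: 96 + 232 + 320 = 648 kbps = 0.648 Mbps.
Video: 17.719 − 0.648 = 17.071 Mbps.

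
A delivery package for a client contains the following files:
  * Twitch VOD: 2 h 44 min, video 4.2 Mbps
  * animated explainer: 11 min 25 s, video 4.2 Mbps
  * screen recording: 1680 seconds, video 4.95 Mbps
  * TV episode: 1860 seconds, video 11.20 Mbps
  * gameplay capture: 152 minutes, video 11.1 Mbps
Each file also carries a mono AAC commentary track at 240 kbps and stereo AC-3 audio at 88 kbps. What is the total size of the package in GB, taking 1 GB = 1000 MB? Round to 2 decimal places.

22.77 GB

Audio total: 240 + 88 = 328 kbps = 0.328 Mbps.
Twitch VOD: 4.528 Mbps × 9840 s = 44555.5 Mb
animated explainer: 4.528 Mbps × 685 s = 3101.7 Mb
screen recording: 5.278 Mbps × 1680 s = 8867.0 Mb
TV episode: 11.528 Mbps × 1860 s = 21442.1 Mb
gameplay capture: 11.428 Mbps × 9120 s = 104223.4 Mb
Total: 182189.7 Mb = 22773.7 MB.
= 22.77 GB.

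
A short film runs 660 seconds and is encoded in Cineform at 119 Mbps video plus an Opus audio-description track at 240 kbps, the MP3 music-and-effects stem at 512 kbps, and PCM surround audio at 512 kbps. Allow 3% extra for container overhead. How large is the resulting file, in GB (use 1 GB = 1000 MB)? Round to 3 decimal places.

Audio total: 240 + 512 + 512 = 1264 kbps = 1.264 Mbps.
Total bitrate: 119 + 1.264 = 120.264 Mbps.
Stream data: 120.264 Mbps × 660 s = 79374.2 Mb.
With 3% container overhead: ×1.03.
81,755 Mb ÷ 8 = 10,219 MB → 10.22 GB.

10.219 GB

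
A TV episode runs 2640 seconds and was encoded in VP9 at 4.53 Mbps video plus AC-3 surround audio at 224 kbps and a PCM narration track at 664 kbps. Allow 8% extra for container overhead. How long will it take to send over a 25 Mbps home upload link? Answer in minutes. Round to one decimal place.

10.3 minutes

Audio total: 224 + 664 = 888 kbps = 0.888 Mbps.
Total bitrate: 5.418 Mbps.
File: 5.418 Mbps × 2640 s = 14303.5 Mb.
With 8% container overhead: ×1.08. → 15447.8 Mb.
At 25 Mbps: 15447.8 / 25 = 617.9 s ≈ 10.3 minutes.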